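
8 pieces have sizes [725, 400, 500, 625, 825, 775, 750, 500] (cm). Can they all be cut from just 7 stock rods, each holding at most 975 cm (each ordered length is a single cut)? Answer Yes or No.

Yes

A valid assignment using 7 stock rods:
  stock rod 1: 825 = 825
  stock rod 2: 775 = 775
  stock rod 3: 750 = 750
  stock rod 4: 725 = 725
  stock rod 5: 625 = 625
  stock rod 6: 500 + 400 = 900
  stock rod 7: 500 = 500
Every load is within 975 cm, so 7 stock rods suffice.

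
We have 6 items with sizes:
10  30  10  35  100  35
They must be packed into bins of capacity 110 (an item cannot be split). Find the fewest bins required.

Total = 100 + 35 + 35 + 30 + 10 + 10 = 220.
Lower bound: ⌈220/110⌉ = 2 bins.
A packing using 2 bins:
  bin 1: 100 + 10 = 110
  bin 2: 35 + 35 + 30 + 10 = 110
This matches the lower bound, so 2 is optimal.

2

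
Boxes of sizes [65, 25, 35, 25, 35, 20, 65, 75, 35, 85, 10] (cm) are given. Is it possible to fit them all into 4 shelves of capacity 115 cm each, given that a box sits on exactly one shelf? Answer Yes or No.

Total = 475 cm; ⌈475/115⌉ = 5.
At least 5 shelves are required, but only 4 are allowed.

No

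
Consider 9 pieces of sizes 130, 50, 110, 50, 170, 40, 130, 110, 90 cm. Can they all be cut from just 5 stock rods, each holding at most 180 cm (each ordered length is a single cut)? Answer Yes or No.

Total = 880 cm; ⌈880/180⌉ = 5.
The bound of 5 does not rule out 5, but exhaustive search shows no assignment into 5 stock rods of capacity 180 cm exists — the minimum is 6.

No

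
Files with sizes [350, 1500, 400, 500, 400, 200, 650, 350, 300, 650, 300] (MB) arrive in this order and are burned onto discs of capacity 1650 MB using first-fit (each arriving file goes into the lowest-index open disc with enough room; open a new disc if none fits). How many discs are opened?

  350 → disc 1 (new)  [load 350/1650]
  1500 → disc 2 (new)  [load 1500/1650]
  400 → disc 1  [load 750/1650]
  500 → disc 1  [load 1250/1650]
  400 → disc 1  [load 1650/1650]
  200 → disc 3 (new)  [load 200/1650]
  650 → disc 3  [load 850/1650]
  350 → disc 3  [load 1200/1650]
  300 → disc 3  [load 1500/1650]
  650 → disc 4 (new)  [load 650/1650]
  300 → disc 4  [load 950/1650]
4 discs opened.

4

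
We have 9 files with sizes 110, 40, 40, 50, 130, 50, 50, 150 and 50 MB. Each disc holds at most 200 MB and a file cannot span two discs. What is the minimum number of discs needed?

Total = 150 + 130 + 110 + 50 + 50 + 50 + 50 + 40 + 40 = 670 MB.
Lower bound: ⌈670/200⌉ = 4 discs.
A packing using 4 discs:
  disc 1: 150 + 50 = 200
  disc 2: 130 + 50 = 180
  disc 3: 110 + 50 + 40 = 200
  disc 4: 50 + 40 = 90
This matches the lower bound, so 4 is optimal.

4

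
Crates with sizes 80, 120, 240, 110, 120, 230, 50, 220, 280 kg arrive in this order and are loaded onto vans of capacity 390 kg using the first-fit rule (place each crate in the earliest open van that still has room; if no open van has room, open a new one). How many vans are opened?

  80 → van 1 (new)  [load 80/390]
  120 → van 1  [load 200/390]
  240 → van 2 (new)  [load 240/390]
  110 → van 1  [load 310/390]
  120 → van 2  [load 360/390]
  230 → van 3 (new)  [load 230/390]
  50 → van 1  [load 360/390]
  220 → van 4 (new)  [load 220/390]
  280 → van 5 (new)  [load 280/390]
5 vans opened.

5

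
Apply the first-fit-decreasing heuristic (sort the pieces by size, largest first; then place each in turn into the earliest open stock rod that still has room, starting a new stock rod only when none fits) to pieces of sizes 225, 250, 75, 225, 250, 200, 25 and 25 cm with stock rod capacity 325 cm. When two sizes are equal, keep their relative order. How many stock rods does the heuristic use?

Sorted descending: 250, 250, 225, 225, 200, 75, 25, 25.
  250 → stock rod 1 (new)  [load 250/325]
  250 → stock rod 2 (new)  [load 250/325]
  225 → stock rod 3 (new)  [load 225/325]
  225 → stock rod 4 (new)  [load 225/325]
  200 → stock rod 5 (new)  [load 200/325]
  75 → stock rod 1  [load 325/325]
  25 → stock rod 2  [load 275/325]
  25 → stock rod 2  [load 300/325]
5 stock rods opened.

5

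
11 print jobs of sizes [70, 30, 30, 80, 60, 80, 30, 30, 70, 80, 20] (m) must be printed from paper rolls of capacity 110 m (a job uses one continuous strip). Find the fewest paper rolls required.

Total = 80 + 80 + 80 + 70 + 70 + 60 + 30 + 30 + 30 + 30 + 20 = 580 m.
Lower bound: ⌈580/110⌉ = 6 paper rolls.
A packing using 6 paper rolls:
  roll 1: 80 + 30 = 110
  roll 2: 80 + 30 = 110
  roll 3: 80 + 30 = 110
  roll 4: 70 + 30 = 100
  roll 5: 70 + 20 = 90
  roll 6: 60 = 60
This matches the lower bound, so 6 is optimal.

6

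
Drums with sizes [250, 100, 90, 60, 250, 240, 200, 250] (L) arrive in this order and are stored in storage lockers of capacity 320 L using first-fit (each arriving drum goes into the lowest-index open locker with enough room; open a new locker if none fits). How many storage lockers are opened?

  250 → locker 1 (new)  [load 250/320]
  100 → locker 2 (new)  [load 100/320]
  90 → locker 2  [load 190/320]
  60 → locker 1  [load 310/320]
  250 → locker 3 (new)  [load 250/320]
  240 → locker 4 (new)  [load 240/320]
  200 → locker 5 (new)  [load 200/320]
  250 → locker 6 (new)  [load 250/320]
6 storage lockers opened.

6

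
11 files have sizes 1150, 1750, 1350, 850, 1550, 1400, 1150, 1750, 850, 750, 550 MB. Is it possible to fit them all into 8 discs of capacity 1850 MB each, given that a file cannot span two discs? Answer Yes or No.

Total = 13100 MB; ⌈13100/1850⌉ = 8.
The bound of 8 does not rule out 8, but exhaustive search shows no assignment into 8 discs of capacity 1850 MB exists — the minimum is 9.

No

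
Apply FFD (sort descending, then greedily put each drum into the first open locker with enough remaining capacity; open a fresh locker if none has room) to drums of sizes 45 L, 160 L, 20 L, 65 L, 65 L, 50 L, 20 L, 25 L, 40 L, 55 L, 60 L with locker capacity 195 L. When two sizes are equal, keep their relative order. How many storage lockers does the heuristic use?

4

Sorted descending: 160, 65, 65, 60, 55, 50, 45, 40, 25, 20, 20.
  160 → locker 1 (new)  [load 160/195]
  65 → locker 2 (new)  [load 65/195]
  65 → locker 2  [load 130/195]
  60 → locker 2  [load 190/195]
  55 → locker 3 (new)  [load 55/195]
  50 → locker 3  [load 105/195]
  45 → locker 3  [load 150/195]
  40 → locker 3  [load 190/195]
  25 → locker 1  [load 185/195]
  20 → locker 4 (new)  [load 20/195]
  20 → locker 4  [load 40/195]
4 storage lockers opened.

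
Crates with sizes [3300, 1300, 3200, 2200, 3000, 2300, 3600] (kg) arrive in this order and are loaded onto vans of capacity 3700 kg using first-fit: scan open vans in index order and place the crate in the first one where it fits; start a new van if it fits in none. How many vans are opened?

  3300 → van 1 (new)  [load 3300/3700]
  1300 → van 2 (new)  [load 1300/3700]
  3200 → van 3 (new)  [load 3200/3700]
  2200 → van 2  [load 3500/3700]
  3000 → van 4 (new)  [load 3000/3700]
  2300 → van 5 (new)  [load 2300/3700]
  3600 → van 6 (new)  [load 3600/3700]
6 vans opened.

6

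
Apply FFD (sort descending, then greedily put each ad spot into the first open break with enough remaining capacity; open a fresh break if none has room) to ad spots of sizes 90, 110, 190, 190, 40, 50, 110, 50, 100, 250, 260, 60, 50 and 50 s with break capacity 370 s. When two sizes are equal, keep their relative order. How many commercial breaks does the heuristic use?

5

Sorted descending: 260, 250, 190, 190, 110, 110, 100, 90, 60, 50, 50, 50, 50, 40.
  260 → break 1 (new)  [load 260/370]
  250 → break 2 (new)  [load 250/370]
  190 → break 3 (new)  [load 190/370]
  190 → break 4 (new)  [load 190/370]
  110 → break 1  [load 370/370]
  110 → break 2  [load 360/370]
  100 → break 3  [load 290/370]
  90 → break 4  [load 280/370]
  60 → break 3  [load 350/370]
  50 → break 4  [load 330/370]
  50 → break 5 (new)  [load 50/370]
  50 → break 5  [load 100/370]
  50 → break 5  [load 150/370]
  40 → break 4  [load 370/370]
5 commercial breaks opened.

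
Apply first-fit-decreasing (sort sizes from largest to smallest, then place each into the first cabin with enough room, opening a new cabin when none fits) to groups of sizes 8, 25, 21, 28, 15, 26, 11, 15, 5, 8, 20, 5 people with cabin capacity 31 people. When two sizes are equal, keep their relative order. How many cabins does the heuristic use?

Sorted descending: 28, 26, 25, 21, 20, 15, 15, 11, 8, 8, 5, 5.
  28 → cabin 1 (new)  [load 28/31]
  26 → cabin 2 (new)  [load 26/31]
  25 → cabin 3 (new)  [load 25/31]
  21 → cabin 4 (new)  [load 21/31]
  20 → cabin 5 (new)  [load 20/31]
  15 → cabin 6 (new)  [load 15/31]
  15 → cabin 6  [load 30/31]
  11 → cabin 5  [load 31/31]
  8 → cabin 4  [load 29/31]
  8 → cabin 7 (new)  [load 8/31]
  5 → cabin 2  [load 31/31]
  5 → cabin 3  [load 30/31]
7 cabins opened.

7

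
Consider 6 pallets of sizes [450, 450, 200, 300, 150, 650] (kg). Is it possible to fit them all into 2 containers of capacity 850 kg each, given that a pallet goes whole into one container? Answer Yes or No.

Total = 2200 kg; ⌈2200/850⌉ = 3.
At least 3 containers are required, but only 2 are allowed.

No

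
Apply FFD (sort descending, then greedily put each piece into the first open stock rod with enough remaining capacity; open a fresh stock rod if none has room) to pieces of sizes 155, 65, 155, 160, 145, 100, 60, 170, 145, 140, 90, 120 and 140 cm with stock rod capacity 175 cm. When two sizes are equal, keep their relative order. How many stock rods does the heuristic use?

11

Sorted descending: 170, 160, 155, 155, 145, 145, 140, 140, 120, 100, 90, 65, 60.
  170 → stock rod 1 (new)  [load 170/175]
  160 → stock rod 2 (new)  [load 160/175]
  155 → stock rod 3 (new)  [load 155/175]
  155 → stock rod 4 (new)  [load 155/175]
  145 → stock rod 5 (new)  [load 145/175]
  145 → stock rod 6 (new)  [load 145/175]
  140 → stock rod 7 (new)  [load 140/175]
  140 → stock rod 8 (new)  [load 140/175]
  120 → stock rod 9 (new)  [load 120/175]
  100 → stock rod 10 (new)  [load 100/175]
  90 → stock rod 11 (new)  [load 90/175]
  65 → stock rod 10  [load 165/175]
  60 → stock rod 11  [load 150/175]
11 stock rods opened.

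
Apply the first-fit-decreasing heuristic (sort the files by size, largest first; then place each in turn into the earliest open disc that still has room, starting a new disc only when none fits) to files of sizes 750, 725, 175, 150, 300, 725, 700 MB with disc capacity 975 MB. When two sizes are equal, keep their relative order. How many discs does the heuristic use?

Sorted descending: 750, 725, 725, 700, 300, 175, 150.
  750 → disc 1 (new)  [load 750/975]
  725 → disc 2 (new)  [load 725/975]
  725 → disc 3 (new)  [load 725/975]
  700 → disc 4 (new)  [load 700/975]
  300 → disc 5 (new)  [load 300/975]
  175 → disc 1  [load 925/975]
  150 → disc 2  [load 875/975]
5 discs opened.

5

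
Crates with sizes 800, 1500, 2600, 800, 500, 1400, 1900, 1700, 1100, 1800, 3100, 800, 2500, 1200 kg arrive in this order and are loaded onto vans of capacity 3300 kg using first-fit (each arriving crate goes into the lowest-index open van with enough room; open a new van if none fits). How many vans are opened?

8

  800 → van 1 (new)  [load 800/3300]
  1500 → van 1  [load 2300/3300]
  2600 → van 2 (new)  [load 2600/3300]
  800 → van 1  [load 3100/3300]
  500 → van 2  [load 3100/3300]
  1400 → van 3 (new)  [load 1400/3300]
  1900 → van 3  [load 3300/3300]
  1700 → van 4 (new)  [load 1700/3300]
  1100 → van 4  [load 2800/3300]
  1800 → van 5 (new)  [load 1800/3300]
  3100 → van 6 (new)  [load 3100/3300]
  800 → van 5  [load 2600/3300]
  2500 → van 7 (new)  [load 2500/3300]
  1200 → van 8 (new)  [load 1200/3300]
8 vans opened.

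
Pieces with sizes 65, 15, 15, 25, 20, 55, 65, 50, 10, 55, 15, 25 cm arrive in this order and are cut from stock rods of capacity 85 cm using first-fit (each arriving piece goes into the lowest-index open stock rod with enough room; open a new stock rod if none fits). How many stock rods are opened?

  65 → stock rod 1 (new)  [load 65/85]
  15 → stock rod 1  [load 80/85]
  15 → stock rod 2 (new)  [load 15/85]
  25 → stock rod 2  [load 40/85]
  20 → stock rod 2  [load 60/85]
  55 → stock rod 3 (new)  [load 55/85]
  65 → stock rod 4 (new)  [load 65/85]
  50 → stock rod 5 (new)  [load 50/85]
  10 → stock rod 2  [load 70/85]
  55 → stock rod 6 (new)  [load 55/85]
  15 → stock rod 2  [load 85/85]
  25 → stock rod 3  [load 80/85]
6 stock rods opened.

6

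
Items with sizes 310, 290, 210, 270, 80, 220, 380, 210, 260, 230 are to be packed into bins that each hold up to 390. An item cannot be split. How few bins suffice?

9

Total = 380 + 310 + 290 + 270 + 260 + 230 + 220 + 210 + 210 + 80 = 2460.
Lower bound: ⌈2460/390⌉ = 7 bins.
Also, 9 items each exceed 195, and no two of those can share a bin, so at least 9 bins are needed.
A packing using 9 bins:
  bin 1: 380 = 380
  bin 2: 310 + 80 = 390
  bin 3: 290 = 290
  bin 4: 270 = 270
  bin 5: 260 = 260
  bin 6: 230 = 230
  bin 7: 220 = 220
  bin 8: 210 = 210
  bin 9: 210 = 210
This matches the lower bound, so 9 is optimal.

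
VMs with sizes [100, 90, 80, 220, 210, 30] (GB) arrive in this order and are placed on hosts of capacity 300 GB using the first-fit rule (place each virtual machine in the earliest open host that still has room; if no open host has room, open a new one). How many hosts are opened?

3

  100 → host 1 (new)  [load 100/300]
  90 → host 1  [load 190/300]
  80 → host 1  [load 270/300]
  220 → host 2 (new)  [load 220/300]
  210 → host 3 (new)  [load 210/300]
  30 → host 1  [load 300/300]
3 hosts opened.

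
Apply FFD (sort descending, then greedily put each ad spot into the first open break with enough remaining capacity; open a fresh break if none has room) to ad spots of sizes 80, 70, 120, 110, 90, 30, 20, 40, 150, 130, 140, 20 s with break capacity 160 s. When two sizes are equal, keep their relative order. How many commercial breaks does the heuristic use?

Sorted descending: 150, 140, 130, 120, 110, 90, 80, 70, 40, 30, 20, 20.
  150 → break 1 (new)  [load 150/160]
  140 → break 2 (new)  [load 140/160]
  130 → break 3 (new)  [load 130/160]
  120 → break 4 (new)  [load 120/160]
  110 → break 5 (new)  [load 110/160]
  90 → break 6 (new)  [load 90/160]
  80 → break 7 (new)  [load 80/160]
  70 → break 6  [load 160/160]
  40 → break 4  [load 160/160]
  30 → break 3  [load 160/160]
  20 → break 2  [load 160/160]
  20 → break 5  [load 130/160]
7 commercial breaks opened.

7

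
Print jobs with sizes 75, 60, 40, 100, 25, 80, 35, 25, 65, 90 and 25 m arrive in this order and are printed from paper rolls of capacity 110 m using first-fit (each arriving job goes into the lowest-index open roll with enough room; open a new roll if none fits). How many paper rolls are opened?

  75 → roll 1 (new)  [load 75/110]
  60 → roll 2 (new)  [load 60/110]
  40 → roll 2  [load 100/110]
  100 → roll 3 (new)  [load 100/110]
  25 → roll 1  [load 100/110]
  80 → roll 4 (new)  [load 80/110]
  35 → roll 5 (new)  [load 35/110]
  25 → roll 4  [load 105/110]
  65 → roll 5  [load 100/110]
  90 → roll 6 (new)  [load 90/110]
  25 → roll 7 (new)  [load 25/110]
7 paper rolls opened.

7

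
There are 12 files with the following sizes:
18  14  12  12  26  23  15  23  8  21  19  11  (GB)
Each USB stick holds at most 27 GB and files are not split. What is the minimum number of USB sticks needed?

9

Total = 26 + 23 + 23 + 21 + 19 + 18 + 15 + 14 + 12 + 12 + 11 + 8 = 202 GB.
Lower bound: ⌈202/27⌉ = 8 USB sticks.
A packing using 9 USB sticks:
  USB stick 1: 26 = 26
  USB stick 2: 23 = 23
  USB stick 3: 23 = 23
  USB stick 4: 21 = 21
  USB stick 5: 19 + 8 = 27
  USB stick 6: 18 = 18
  USB stick 7: 15 + 12 = 27
  USB stick 8: 14 + 12 = 26
  USB stick 9: 11 = 11
No arrangement into 8 USB sticks stays within capacity, so 9 is optimal.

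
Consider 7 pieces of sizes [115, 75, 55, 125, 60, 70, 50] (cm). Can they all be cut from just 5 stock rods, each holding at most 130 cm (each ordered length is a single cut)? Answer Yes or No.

Yes

A valid assignment using 5 stock rods:
  stock rod 1: 125 = 125
  stock rod 2: 115 = 115
  stock rod 3: 75 + 55 = 130
  stock rod 4: 70 + 60 = 130
  stock rod 5: 50 = 50
Every load is within 130 cm, so 5 stock rods suffice.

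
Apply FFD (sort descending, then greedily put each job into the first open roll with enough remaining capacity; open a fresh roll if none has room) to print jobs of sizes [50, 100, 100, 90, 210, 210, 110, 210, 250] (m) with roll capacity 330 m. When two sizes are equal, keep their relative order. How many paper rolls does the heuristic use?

5

Sorted descending: 250, 210, 210, 210, 110, 100, 100, 90, 50.
  250 → roll 1 (new)  [load 250/330]
  210 → roll 2 (new)  [load 210/330]
  210 → roll 3 (new)  [load 210/330]
  210 → roll 4 (new)  [load 210/330]
  110 → roll 2  [load 320/330]
  100 → roll 3  [load 310/330]
  100 → roll 4  [load 310/330]
  90 → roll 5 (new)  [load 90/330]
  50 → roll 1  [load 300/330]
5 paper rolls opened.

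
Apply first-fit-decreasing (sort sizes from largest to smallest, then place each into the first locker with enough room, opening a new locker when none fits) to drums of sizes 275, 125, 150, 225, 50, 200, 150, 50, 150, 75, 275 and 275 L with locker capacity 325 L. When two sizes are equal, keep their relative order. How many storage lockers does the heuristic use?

7

Sorted descending: 275, 275, 275, 225, 200, 150, 150, 150, 125, 75, 50, 50.
  275 → locker 1 (new)  [load 275/325]
  275 → locker 2 (new)  [load 275/325]
  275 → locker 3 (new)  [load 275/325]
  225 → locker 4 (new)  [load 225/325]
  200 → locker 5 (new)  [load 200/325]
  150 → locker 6 (new)  [load 150/325]
  150 → locker 6  [load 300/325]
  150 → locker 7 (new)  [load 150/325]
  125 → locker 5  [load 325/325]
  75 → locker 4  [load 300/325]
  50 → locker 1  [load 325/325]
  50 → locker 2  [load 325/325]
7 storage lockers opened.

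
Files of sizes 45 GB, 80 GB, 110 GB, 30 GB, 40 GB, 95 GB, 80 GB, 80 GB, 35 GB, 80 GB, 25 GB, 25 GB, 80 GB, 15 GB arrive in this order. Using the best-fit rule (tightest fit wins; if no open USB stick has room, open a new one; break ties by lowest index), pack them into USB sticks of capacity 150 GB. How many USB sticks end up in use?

  45 → USB stick 1 (new)  [load 45/150]
  80 → USB stick 1  [load 125/150]
  110 → USB stick 2 (new)  [load 110/150]
  30 → USB stick 2  [load 140/150]
  40 → USB stick 3 (new)  [load 40/150]
  95 → USB stick 3  [load 135/150]
  80 → USB stick 4 (new)  [load 80/150]
  80 → USB stick 5 (new)  [load 80/150]
  35 → USB stick 4  [load 115/150]
  80 → USB stick 6 (new)  [load 80/150]
  25 → USB stick 1  [load 150/150]
  25 → USB stick 4  [load 140/150]
  80 → USB stick 7 (new)  [load 80/150]
  15 → USB stick 3  [load 150/150]
7 USB sticks opened.

7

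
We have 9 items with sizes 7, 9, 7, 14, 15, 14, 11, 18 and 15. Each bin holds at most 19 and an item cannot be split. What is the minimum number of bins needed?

7

Total = 18 + 15 + 15 + 14 + 14 + 11 + 9 + 7 + 7 = 110.
Lower bound: ⌈110/19⌉ = 6 bins.
A packing using 7 bins:
  bin 1: 18 = 18
  bin 2: 15 = 15
  bin 3: 15 = 15
  bin 4: 14 = 14
  bin 5: 14 = 14
  bin 6: 11 + 7 = 18
  bin 7: 9 + 7 = 16
No arrangement into 6 bins stays within capacity, so 7 is optimal.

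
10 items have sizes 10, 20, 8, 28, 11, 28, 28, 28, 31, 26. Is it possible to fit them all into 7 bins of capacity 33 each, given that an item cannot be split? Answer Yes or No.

No

Total = 218; ⌈218/33⌉ = 7.
The bound of 7 does not rule out 7, but exhaustive search shows no assignment into 7 bins of capacity 33 exists — the minimum is 8.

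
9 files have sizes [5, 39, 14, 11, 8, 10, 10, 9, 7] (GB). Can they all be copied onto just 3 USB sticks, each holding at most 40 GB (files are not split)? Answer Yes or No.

Yes

A valid assignment using 3 USB sticks:
  USB stick 1: 39 = 39
  USB stick 2: 14 + 11 + 10 + 5 = 40
  USB stick 3: 10 + 9 + 8 + 7 = 34
Every load is within 40 GB, so 3 USB sticks suffice.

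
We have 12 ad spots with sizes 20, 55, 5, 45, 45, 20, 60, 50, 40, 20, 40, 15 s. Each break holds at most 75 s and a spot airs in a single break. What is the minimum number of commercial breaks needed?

Total = 60 + 55 + 50 + 45 + 45 + 40 + 40 + 20 + 20 + 20 + 15 + 5 = 415 s.
Lower bound: ⌈415/75⌉ = 6 commercial breaks.
Also, 7 ad spots each exceed 75/2 s, and no two of those can share a break, so at least 7 commercial breaks are needed.
A packing using 7 commercial breaks:
  break 1: 60 + 15 = 75
  break 2: 55 + 20 = 75
  break 3: 50 + 20 + 5 = 75
  break 4: 45 + 20 = 65
  break 5: 45 = 45
  break 6: 40 = 40
  break 7: 40 = 40
This matches the lower bound, so 7 is optimal.

7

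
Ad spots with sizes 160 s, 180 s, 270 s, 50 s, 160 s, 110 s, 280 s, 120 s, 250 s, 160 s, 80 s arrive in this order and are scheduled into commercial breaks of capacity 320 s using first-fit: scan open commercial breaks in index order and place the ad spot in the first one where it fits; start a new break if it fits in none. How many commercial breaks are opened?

  160 → break 1 (new)  [load 160/320]
  180 → break 2 (new)  [load 180/320]
  270 → break 3 (new)  [load 270/320]
  50 → break 1  [load 210/320]
  160 → break 4 (new)  [load 160/320]
  110 → break 1  [load 320/320]
  280 → break 5 (new)  [load 280/320]
  120 → break 2  [load 300/320]
  250 → break 6 (new)  [load 250/320]
  160 → break 4  [load 320/320]
  80 → break 7 (new)  [load 80/320]
7 commercial breaks opened.

7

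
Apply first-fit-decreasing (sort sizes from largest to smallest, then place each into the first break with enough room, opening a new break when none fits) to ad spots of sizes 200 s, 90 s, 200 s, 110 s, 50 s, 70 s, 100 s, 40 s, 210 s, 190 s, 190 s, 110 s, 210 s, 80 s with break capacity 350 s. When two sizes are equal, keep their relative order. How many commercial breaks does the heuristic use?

Sorted descending: 210, 210, 200, 200, 190, 190, 110, 110, 100, 90, 80, 70, 50, 40.
  210 → break 1 (new)  [load 210/350]
  210 → break 2 (new)  [load 210/350]
  200 → break 3 (new)  [load 200/350]
  200 → break 4 (new)  [load 200/350]
  190 → break 5 (new)  [load 190/350]
  190 → break 6 (new)  [load 190/350]
  110 → break 1  [load 320/350]
  110 → break 2  [load 320/350]
  100 → break 3  [load 300/350]
  90 → break 4  [load 290/350]
  80 → break 5  [load 270/350]
  70 → break 5  [load 340/350]
  50 → break 3  [load 350/350]
  40 → break 4  [load 330/350]
6 commercial breaks opened.

6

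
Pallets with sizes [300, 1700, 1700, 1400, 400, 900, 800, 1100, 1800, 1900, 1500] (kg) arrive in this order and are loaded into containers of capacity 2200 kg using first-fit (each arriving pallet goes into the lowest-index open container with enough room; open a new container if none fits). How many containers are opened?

  300 → container 1 (new)  [load 300/2200]
  1700 → container 1  [load 2000/2200]
  1700 → container 2 (new)  [load 1700/2200]
  1400 → container 3 (new)  [load 1400/2200]
  400 → container 2  [load 2100/2200]
  900 → container 4 (new)  [load 900/2200]
  800 → container 3  [load 2200/2200]
  1100 → container 4  [load 2000/2200]
  1800 → container 5 (new)  [load 1800/2200]
  1900 → container 6 (new)  [load 1900/2200]
  1500 → container 7 (new)  [load 1500/2200]
7 containers opened.

7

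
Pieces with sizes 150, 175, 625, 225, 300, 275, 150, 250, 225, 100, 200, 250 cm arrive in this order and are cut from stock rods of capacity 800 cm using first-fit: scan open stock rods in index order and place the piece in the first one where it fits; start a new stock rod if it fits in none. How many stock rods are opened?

  150 → stock rod 1 (new)  [load 150/800]
  175 → stock rod 1  [load 325/800]
  625 → stock rod 2 (new)  [load 625/800]
  225 → stock rod 1  [load 550/800]
  300 → stock rod 3 (new)  [load 300/800]
  275 → stock rod 3  [load 575/800]
  150 → stock rod 1  [load 700/800]
  250 → stock rod 4 (new)  [load 250/800]
  225 → stock rod 3  [load 800/800]
  100 → stock rod 1  [load 800/800]
  200 → stock rod 4  [load 450/800]
  250 → stock rod 4  [load 700/800]
4 stock rods opened.

4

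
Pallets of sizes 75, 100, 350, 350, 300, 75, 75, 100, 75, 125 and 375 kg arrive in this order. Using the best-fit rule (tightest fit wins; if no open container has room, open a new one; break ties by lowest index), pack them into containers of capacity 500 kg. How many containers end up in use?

5

  75 → container 1 (new)  [load 75/500]
  100 → container 1  [load 175/500]
  350 → container 2 (new)  [load 350/500]
  350 → container 3 (new)  [load 350/500]
  300 → container 1  [load 475/500]
  75 → container 2  [load 425/500]
  75 → container 2  [load 500/500]
  100 → container 3  [load 450/500]
  75 → container 4 (new)  [load 75/500]
  125 → container 4  [load 200/500]
  375 → container 5 (new)  [load 375/500]
5 containers opened.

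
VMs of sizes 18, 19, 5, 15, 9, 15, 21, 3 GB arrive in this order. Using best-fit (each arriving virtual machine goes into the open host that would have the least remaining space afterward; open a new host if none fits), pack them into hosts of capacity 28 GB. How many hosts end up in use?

5

  18 → host 1 (new)  [load 18/28]
  19 → host 2 (new)  [load 19/28]
  5 → host 2  [load 24/28]
  15 → host 3 (new)  [load 15/28]
  9 → host 1  [load 27/28]
  15 → host 4 (new)  [load 15/28]
  21 → host 5 (new)  [load 21/28]
  3 → host 2  [load 27/28]
5 hosts opened.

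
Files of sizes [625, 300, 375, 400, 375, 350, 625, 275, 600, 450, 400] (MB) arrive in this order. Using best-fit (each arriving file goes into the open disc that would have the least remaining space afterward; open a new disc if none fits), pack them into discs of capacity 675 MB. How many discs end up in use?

  625 → disc 1 (new)  [load 625/675]
  300 → disc 2 (new)  [load 300/675]
  375 → disc 2  [load 675/675]
  400 → disc 3 (new)  [load 400/675]
  375 → disc 4 (new)  [load 375/675]
  350 → disc 5 (new)  [load 350/675]
  625 → disc 6 (new)  [load 625/675]
  275 → disc 3  [load 675/675]
  600 → disc 7 (new)  [load 600/675]
  450 → disc 8 (new)  [load 450/675]
  400 → disc 9 (new)  [load 400/675]
9 discs opened.

9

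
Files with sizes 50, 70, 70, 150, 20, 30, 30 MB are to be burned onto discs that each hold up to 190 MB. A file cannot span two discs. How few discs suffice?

3

Total = 150 + 70 + 70 + 50 + 30 + 30 + 20 = 420 MB.
Lower bound: ⌈420/190⌉ = 3 discs.
A packing using 3 discs:
  disc 1: 150 + 30 = 180
  disc 2: 70 + 70 + 50 = 190
  disc 3: 30 + 20 = 50
This matches the lower bound, so 3 is optimal.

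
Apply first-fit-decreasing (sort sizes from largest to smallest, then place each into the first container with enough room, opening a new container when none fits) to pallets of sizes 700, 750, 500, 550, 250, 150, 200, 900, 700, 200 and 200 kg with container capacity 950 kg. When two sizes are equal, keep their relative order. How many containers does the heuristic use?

Sorted descending: 900, 750, 700, 700, 550, 500, 250, 200, 200, 200, 150.
  900 → container 1 (new)  [load 900/950]
  750 → container 2 (new)  [load 750/950]
  700 → container 3 (new)  [load 700/950]
  700 → container 4 (new)  [load 700/950]
  550 → container 5 (new)  [load 550/950]
  500 → container 6 (new)  [load 500/950]
  250 → container 3  [load 950/950]
  200 → container 2  [load 950/950]
  200 → container 4  [load 900/950]
  200 → container 5  [load 750/950]
  150 → container 5  [load 900/950]
6 containers opened.

6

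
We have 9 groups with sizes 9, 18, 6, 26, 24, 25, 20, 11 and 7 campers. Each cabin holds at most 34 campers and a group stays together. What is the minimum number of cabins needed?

Total = 26 + 25 + 24 + 20 + 18 + 11 + 9 + 7 + 6 = 146 campers.
Lower bound: ⌈146/34⌉ = 5 cabins.
A packing using 5 cabins:
  cabin 1: 26 + 7 = 33
  cabin 2: 25 + 9 = 34
  cabin 3: 24 + 6 = 30
  cabin 4: 20 + 11 = 31
  cabin 5: 18 = 18
This matches the lower bound, so 5 is optimal.

5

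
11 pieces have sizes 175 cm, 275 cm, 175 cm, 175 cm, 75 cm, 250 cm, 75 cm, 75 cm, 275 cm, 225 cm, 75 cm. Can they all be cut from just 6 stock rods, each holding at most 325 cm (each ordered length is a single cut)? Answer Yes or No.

Total = 1850 cm; ⌈1850/325⌉ = 6.
7 pieces each exceed half the capacity and cannot share a stock rod, forcing at least 7 stock rods.
At least 7 stock rods are required, but only 6 are allowed.

No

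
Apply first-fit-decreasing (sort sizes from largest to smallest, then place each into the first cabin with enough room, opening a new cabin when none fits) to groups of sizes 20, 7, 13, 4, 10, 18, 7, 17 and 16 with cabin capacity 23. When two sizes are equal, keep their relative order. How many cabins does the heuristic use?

Sorted descending: 20, 18, 17, 16, 13, 10, 7, 7, 4.
  20 → cabin 1 (new)  [load 20/23]
  18 → cabin 2 (new)  [load 18/23]
  17 → cabin 3 (new)  [load 17/23]
  16 → cabin 4 (new)  [load 16/23]
  13 → cabin 5 (new)  [load 13/23]
  10 → cabin 5  [load 23/23]
  7 → cabin 4  [load 23/23]
  7 → cabin 6 (new)  [load 7/23]
  4 → cabin 2  [load 22/23]
6 cabins opened.

6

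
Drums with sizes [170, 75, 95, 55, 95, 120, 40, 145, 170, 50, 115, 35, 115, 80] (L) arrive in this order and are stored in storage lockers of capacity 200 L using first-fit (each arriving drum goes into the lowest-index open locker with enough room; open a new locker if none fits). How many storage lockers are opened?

  170 → locker 1 (new)  [load 170/200]
  75 → locker 2 (new)  [load 75/200]
  95 → locker 2  [load 170/200]
  55 → locker 3 (new)  [load 55/200]
  95 → locker 3  [load 150/200]
  120 → locker 4 (new)  [load 120/200]
  40 → locker 3  [load 190/200]
  145 → locker 5 (new)  [load 145/200]
  170 → locker 6 (new)  [load 170/200]
  50 → locker 4  [load 170/200]
  115 → locker 7 (new)  [load 115/200]
  35 → locker 5  [load 180/200]
  115 → locker 8 (new)  [load 115/200]
  80 → locker 7  [load 195/200]
8 storage lockers opened.

8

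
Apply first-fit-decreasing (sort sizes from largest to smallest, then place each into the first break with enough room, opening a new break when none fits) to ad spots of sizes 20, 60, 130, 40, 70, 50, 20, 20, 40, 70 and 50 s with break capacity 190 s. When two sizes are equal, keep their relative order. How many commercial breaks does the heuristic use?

3

Sorted descending: 130, 70, 70, 60, 50, 50, 40, 40, 20, 20, 20.
  130 → break 1 (new)  [load 130/190]
  70 → break 2 (new)  [load 70/190]
  70 → break 2  [load 140/190]
  60 → break 1  [load 190/190]
  50 → break 2  [load 190/190]
  50 → break 3 (new)  [load 50/190]
  40 → break 3  [load 90/190]
  40 → break 3  [load 130/190]
  20 → break 3  [load 150/190]
  20 → break 3  [load 170/190]
  20 → break 3  [load 190/190]
3 commercial breaks opened.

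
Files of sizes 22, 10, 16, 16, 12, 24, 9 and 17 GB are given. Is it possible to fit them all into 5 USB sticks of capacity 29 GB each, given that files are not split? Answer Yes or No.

A valid assignment using 5 USB sticks:
  USB stick 1: 24 = 24
  USB stick 2: 22 = 22
  USB stick 3: 17 + 12 = 29
  USB stick 4: 16 + 10 = 26
  USB stick 5: 16 + 9 = 25
Every load is within 29 GB, so 5 USB sticks suffice.

Yes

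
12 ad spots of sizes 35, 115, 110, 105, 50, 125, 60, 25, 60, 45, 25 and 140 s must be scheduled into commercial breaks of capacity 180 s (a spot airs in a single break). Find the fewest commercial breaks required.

6

Total = 140 + 125 + 115 + 110 + 105 + 60 + 60 + 50 + 45 + 35 + 25 + 25 = 895 s.
Lower bound: ⌈895/180⌉ = 5 commercial breaks.
A packing using 6 commercial breaks:
  break 1: 140 + 35 = 175
  break 2: 125 + 50 = 175
  break 3: 115 + 60 = 175
  break 4: 110 + 60 = 170
  break 5: 105 + 45 + 25 = 175
  break 6: 25 = 25
No arrangement into 5 commercial breaks stays within capacity, so 6 is optimal.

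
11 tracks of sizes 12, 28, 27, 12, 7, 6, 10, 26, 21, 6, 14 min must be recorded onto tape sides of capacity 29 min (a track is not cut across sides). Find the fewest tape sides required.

7

Total = 28 + 27 + 26 + 21 + 14 + 12 + 12 + 10 + 7 + 6 + 6 = 169 min.
Lower bound: ⌈169/29⌉ = 6 tape sides.
A packing using 7 tape sides:
  side 1: 28 = 28
  side 2: 27 = 27
  side 3: 26 = 26
  side 4: 21 + 7 = 28
  side 5: 14 + 12 = 26
  side 6: 12 + 10 + 6 = 28
  side 7: 6 = 6
No arrangement into 6 tape sides stays within capacity, so 7 is optimal.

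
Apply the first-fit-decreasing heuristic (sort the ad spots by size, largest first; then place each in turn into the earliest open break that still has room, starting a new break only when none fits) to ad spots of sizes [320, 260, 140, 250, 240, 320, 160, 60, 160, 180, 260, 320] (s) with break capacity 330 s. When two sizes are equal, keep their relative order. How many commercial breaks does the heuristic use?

9

Sorted descending: 320, 320, 320, 260, 260, 250, 240, 180, 160, 160, 140, 60.
  320 → break 1 (new)  [load 320/330]
  320 → break 2 (new)  [load 320/330]
  320 → break 3 (new)  [load 320/330]
  260 → break 4 (new)  [load 260/330]
  260 → break 5 (new)  [load 260/330]
  250 → break 6 (new)  [load 250/330]
  240 → break 7 (new)  [load 240/330]
  180 → break 8 (new)  [load 180/330]
  160 → break 9 (new)  [load 160/330]
  160 → break 9  [load 320/330]
  140 → break 8  [load 320/330]
  60 → break 4  [load 320/330]
9 commercial breaks opened.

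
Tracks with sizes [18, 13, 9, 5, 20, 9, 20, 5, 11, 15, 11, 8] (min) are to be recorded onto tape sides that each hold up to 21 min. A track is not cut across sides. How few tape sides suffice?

8

Total = 20 + 20 + 18 + 15 + 13 + 11 + 11 + 9 + 9 + 8 + 5 + 5 = 144 min.
Lower bound: ⌈144/21⌉ = 7 tape sides.
A packing using 8 tape sides:
  side 1: 20 = 20
  side 2: 20 = 20
  side 3: 18 = 18
  side 4: 15 + 5 = 20
  side 5: 13 + 8 = 21
  side 6: 11 + 9 = 20
  side 7: 11 + 9 = 20
  side 8: 5 = 5
No arrangement into 7 tape sides stays within capacity, so 8 is optimal.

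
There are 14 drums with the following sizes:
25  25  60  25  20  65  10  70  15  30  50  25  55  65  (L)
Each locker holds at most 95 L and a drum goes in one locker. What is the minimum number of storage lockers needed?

6

Total = 70 + 65 + 65 + 60 + 55 + 50 + 30 + 25 + 25 + 25 + 25 + 20 + 15 + 10 = 540 L.
Lower bound: ⌈540/95⌉ = 6 storage lockers.
A packing using 6 storage lockers:
  locker 1: 70 + 25 = 95
  locker 2: 65 + 30 = 95
  locker 3: 65 + 25 = 90
  locker 4: 60 + 25 + 10 = 95
  locker 5: 55 + 25 + 15 = 95
  locker 6: 50 + 20 = 70
This matches the lower bound, so 6 is optimal.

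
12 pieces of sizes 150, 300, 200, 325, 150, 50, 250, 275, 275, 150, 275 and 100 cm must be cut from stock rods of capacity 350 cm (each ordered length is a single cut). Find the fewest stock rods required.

Total = 325 + 300 + 275 + 275 + 275 + 250 + 200 + 150 + 150 + 150 + 100 + 50 = 2500 cm.
Lower bound: ⌈2500/350⌉ = 8 stock rods.
A packing using 8 stock rods:
  stock rod 1: 325 = 325
  stock rod 2: 300 + 50 = 350
  stock rod 3: 275 = 275
  stock rod 4: 275 = 275
  stock rod 5: 275 = 275
  stock rod 6: 250 + 100 = 350
  stock rod 7: 200 + 150 = 350
  stock rod 8: 150 + 150 = 300
This matches the lower bound, so 8 is optimal.

8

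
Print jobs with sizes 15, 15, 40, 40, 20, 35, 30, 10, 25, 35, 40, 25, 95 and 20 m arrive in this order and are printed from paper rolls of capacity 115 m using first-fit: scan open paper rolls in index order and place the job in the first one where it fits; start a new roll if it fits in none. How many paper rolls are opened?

  15 → roll 1 (new)  [load 15/115]
  15 → roll 1  [load 30/115]
  40 → roll 1  [load 70/115]
  40 → roll 1  [load 110/115]
  20 → roll 2 (new)  [load 20/115]
  35 → roll 2  [load 55/115]
  30 → roll 2  [load 85/115]
  10 → roll 2  [load 95/115]
  25 → roll 3 (new)  [load 25/115]
  35 → roll 3  [load 60/115]
  40 → roll 3  [load 100/115]
  25 → roll 4 (new)  [load 25/115]
  95 → roll 5 (new)  [load 95/115]
  20 → roll 2  [load 115/115]
5 paper rolls opened.

5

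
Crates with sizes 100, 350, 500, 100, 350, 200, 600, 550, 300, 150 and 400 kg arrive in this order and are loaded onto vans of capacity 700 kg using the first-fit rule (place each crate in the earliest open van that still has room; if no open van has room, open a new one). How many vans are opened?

  100 → van 1 (new)  [load 100/700]
  350 → van 1  [load 450/700]
  500 → van 2 (new)  [load 500/700]
  100 → van 1  [load 550/700]
  350 → van 3 (new)  [load 350/700]
  200 → van 2  [load 700/700]
  600 → van 4 (new)  [load 600/700]
  550 → van 5 (new)  [load 550/700]
  300 → van 3  [load 650/700]
  150 → van 1  [load 700/700]
  400 → van 6 (new)  [load 400/700]
6 vans opened.

6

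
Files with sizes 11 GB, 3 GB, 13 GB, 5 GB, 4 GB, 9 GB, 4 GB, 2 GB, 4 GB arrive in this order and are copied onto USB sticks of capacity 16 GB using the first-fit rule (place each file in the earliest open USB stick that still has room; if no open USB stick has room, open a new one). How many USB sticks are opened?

4

  11 → USB stick 1 (new)  [load 11/16]
  3 → USB stick 1  [load 14/16]
  13 → USB stick 2 (new)  [load 13/16]
  5 → USB stick 3 (new)  [load 5/16]
  4 → USB stick 3  [load 9/16]
  9 → USB stick 4 (new)  [load 9/16]
  4 → USB stick 3  [load 13/16]
  2 → USB stick 1  [load 16/16]
  4 → USB stick 4  [load 13/16]
4 USB sticks opened.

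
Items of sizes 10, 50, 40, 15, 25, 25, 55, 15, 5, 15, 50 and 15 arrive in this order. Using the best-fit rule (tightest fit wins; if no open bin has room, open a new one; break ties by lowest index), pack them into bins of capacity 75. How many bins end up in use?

5

  10 → bin 1 (new)  [load 10/75]
  50 → bin 1  [load 60/75]
  40 → bin 2 (new)  [load 40/75]
  15 → bin 1  [load 75/75]
  25 → bin 2  [load 65/75]
  25 → bin 3 (new)  [load 25/75]
  55 → bin 4 (new)  [load 55/75]
  15 → bin 4  [load 70/75]
  5 → bin 4  [load 75/75]
  15 → bin 3  [load 40/75]
  50 → bin 5 (new)  [load 50/75]
  15 → bin 5  [load 65/75]
5 bins opened.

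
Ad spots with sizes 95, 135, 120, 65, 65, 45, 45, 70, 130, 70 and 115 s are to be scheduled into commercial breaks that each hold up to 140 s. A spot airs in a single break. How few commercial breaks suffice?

Total = 135 + 130 + 120 + 115 + 95 + 70 + 70 + 65 + 65 + 45 + 45 = 955 s.
Lower bound: ⌈955/140⌉ = 7 commercial breaks.
A packing using 8 commercial breaks:
  break 1: 135 = 135
  break 2: 130 = 130
  break 3: 120 = 120
  break 4: 115 = 115
  break 5: 95 + 45 = 140
  break 6: 70 + 70 = 140
  break 7: 65 + 65 = 130
  break 8: 45 = 45
No arrangement into 7 commercial breaks stays within capacity, so 8 is optimal.

8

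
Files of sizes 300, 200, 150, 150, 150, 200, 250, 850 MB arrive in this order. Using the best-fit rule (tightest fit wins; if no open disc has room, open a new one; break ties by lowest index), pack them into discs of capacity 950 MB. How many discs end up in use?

  300 → disc 1 (new)  [load 300/950]
  200 → disc 1  [load 500/950]
  150 → disc 1  [load 650/950]
  150 → disc 1  [load 800/950]
  150 → disc 1  [load 950/950]
  200 → disc 2 (new)  [load 200/950]
  250 → disc 2  [load 450/950]
  850 → disc 3 (new)  [load 850/950]
3 discs opened.

3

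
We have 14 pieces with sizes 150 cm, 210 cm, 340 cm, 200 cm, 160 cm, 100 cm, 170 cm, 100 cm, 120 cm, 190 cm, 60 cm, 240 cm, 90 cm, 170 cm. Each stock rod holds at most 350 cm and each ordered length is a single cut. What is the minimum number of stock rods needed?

Total = 340 + 240 + 210 + 200 + 190 + 170 + 170 + 160 + 150 + 120 + 100 + 100 + 90 + 60 = 2300 cm.
Lower bound: ⌈2300/350⌉ = 7 stock rods.
A packing using 7 stock rods:
  stock rod 1: 340 = 340
  stock rod 2: 240 + 100 = 340
  stock rod 3: 210 + 120 = 330
  stock rod 4: 200 + 150 = 350
  stock rod 5: 190 + 160 = 350
  stock rod 6: 170 + 170 = 340
  stock rod 7: 100 + 90 + 60 = 250
This matches the lower bound, so 7 is optimal.

7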